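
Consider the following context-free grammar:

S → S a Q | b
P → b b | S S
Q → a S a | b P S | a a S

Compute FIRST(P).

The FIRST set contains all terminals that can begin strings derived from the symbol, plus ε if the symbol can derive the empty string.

We compute FIRST(P) using the standard algorithm.
FIRST(P) = {b}
FIRST(Q) = {a, b}
FIRST(S) = {b}
Therefore, FIRST(P) = {b}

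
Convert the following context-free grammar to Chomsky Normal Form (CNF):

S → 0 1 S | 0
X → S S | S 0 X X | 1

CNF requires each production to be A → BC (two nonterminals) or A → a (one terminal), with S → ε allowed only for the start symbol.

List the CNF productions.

T0 → 0; T1 → 1; S → 0; X → 1; S → T0 X0; X0 → T1 S; X → S S; X → S X1; X1 → T0 X2; X2 → X X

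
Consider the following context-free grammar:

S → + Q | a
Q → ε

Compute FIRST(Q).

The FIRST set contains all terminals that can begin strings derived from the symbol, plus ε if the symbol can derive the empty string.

We compute FIRST(Q) using the standard algorithm.
FIRST(Q) = {ε}
FIRST(S) = {+, a}
Therefore, FIRST(Q) = {ε}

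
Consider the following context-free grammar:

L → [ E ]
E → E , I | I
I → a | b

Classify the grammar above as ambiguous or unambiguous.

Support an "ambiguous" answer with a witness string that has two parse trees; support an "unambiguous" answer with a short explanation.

Unambiguous - every string in the language has a unique parse tree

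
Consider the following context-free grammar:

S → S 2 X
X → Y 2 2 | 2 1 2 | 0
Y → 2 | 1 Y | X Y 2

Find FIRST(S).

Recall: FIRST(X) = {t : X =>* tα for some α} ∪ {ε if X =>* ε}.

We compute FIRST(S) using the standard algorithm.
FIRST(S) = {}
FIRST(X) = {0, 1, 2}
FIRST(Y) = {0, 1, 2}
Therefore, FIRST(S) = {}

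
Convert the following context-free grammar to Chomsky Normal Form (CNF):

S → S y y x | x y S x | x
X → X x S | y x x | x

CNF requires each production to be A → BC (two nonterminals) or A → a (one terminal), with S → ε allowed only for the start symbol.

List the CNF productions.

TY → y; TX → x; S → x; X → x; S → S X0; X0 → TY X1; X1 → TY TX; S → TX X2; X2 → TY X3; X3 → S TX; X → X X4; X4 → TX S; X → TY X5; X5 → TX TX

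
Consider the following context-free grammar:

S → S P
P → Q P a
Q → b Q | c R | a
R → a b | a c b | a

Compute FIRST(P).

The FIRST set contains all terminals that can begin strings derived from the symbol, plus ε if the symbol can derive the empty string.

We compute FIRST(P) using the standard algorithm.
FIRST(P) = {a, b, c}
FIRST(Q) = {a, b, c}
FIRST(R) = {a}
FIRST(S) = {}
Therefore, FIRST(P) = {a, b, c}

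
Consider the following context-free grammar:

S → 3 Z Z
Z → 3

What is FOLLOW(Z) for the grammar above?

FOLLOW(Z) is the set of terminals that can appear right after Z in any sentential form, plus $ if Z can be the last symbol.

We compute FOLLOW(Z) using the standard algorithm.
FOLLOW(S) starts with {$}.
FIRST(S) = {3}
FIRST(Z) = {3}
FOLLOW(S) = {$}
FOLLOW(Z) = {$, 3}
Therefore, FOLLOW(Z) = {$, 3}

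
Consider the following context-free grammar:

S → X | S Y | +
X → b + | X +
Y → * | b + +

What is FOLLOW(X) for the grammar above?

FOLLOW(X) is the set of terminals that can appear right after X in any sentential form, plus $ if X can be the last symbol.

We compute FOLLOW(X) using the standard algorithm.
FOLLOW(S) starts with {$}.
FIRST(S) = {+, b}
FIRST(X) = {b}
FIRST(Y) = {*, b}
FOLLOW(S) = {$, *, b}
FOLLOW(X) = {$, *, +, b}
FOLLOW(Y) = {$, *, b}
Therefore, FOLLOW(X) = {$, *, +, b}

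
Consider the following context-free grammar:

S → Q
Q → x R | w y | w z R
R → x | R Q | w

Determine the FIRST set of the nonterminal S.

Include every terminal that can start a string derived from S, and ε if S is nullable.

We compute FIRST(S) using the standard algorithm.
FIRST(Q) = {w, x}
FIRST(R) = {w, x}
FIRST(S) = {w, x}
Therefore, FIRST(S) = {w, x}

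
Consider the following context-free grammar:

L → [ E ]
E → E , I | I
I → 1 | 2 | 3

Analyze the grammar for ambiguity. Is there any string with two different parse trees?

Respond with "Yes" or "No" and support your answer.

No - the grammar is unambiguous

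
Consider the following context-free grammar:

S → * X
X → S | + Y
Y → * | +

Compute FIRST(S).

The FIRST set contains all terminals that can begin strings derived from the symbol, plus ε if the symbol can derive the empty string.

We compute FIRST(S) using the standard algorithm.
FIRST(S) = {*}
FIRST(X) = {*, +}
FIRST(Y) = {*, +}
Therefore, FIRST(S) = {*}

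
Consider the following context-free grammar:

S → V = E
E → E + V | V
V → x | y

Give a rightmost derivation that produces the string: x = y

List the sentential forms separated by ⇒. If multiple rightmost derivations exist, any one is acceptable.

S ⇒ V = E ⇒ V = V ⇒ V = y ⇒ x = y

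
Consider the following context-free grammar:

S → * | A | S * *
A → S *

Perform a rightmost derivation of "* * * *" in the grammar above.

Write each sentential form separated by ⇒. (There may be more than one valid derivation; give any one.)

S ⇒ A ⇒ S * ⇒ S * * * ⇒ * * * *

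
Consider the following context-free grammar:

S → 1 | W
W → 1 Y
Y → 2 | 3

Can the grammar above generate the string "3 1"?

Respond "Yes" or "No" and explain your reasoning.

No - no valid derivation exists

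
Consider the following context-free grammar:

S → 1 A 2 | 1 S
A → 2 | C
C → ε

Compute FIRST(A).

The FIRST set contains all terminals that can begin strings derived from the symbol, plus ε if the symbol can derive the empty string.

We compute FIRST(A) using the standard algorithm.
FIRST(A) = {2, ε}
FIRST(C) = {ε}
FIRST(S) = {1}
Therefore, FIRST(A) = {2, ε}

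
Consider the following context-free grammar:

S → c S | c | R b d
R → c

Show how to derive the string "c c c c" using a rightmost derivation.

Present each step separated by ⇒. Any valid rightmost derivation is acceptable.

S ⇒ c S ⇒ c c S ⇒ c c c S ⇒ c c c c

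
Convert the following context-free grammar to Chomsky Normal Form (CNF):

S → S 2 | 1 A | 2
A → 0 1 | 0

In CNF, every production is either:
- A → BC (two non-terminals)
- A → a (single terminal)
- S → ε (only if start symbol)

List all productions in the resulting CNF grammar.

T2 → 2; T1 → 1; S → 2; T0 → 0; A → 0; S → S T2; S → T1 A; A → T0 T1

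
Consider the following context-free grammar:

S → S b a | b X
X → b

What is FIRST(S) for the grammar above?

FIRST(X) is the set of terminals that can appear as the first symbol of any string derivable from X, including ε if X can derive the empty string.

We compute FIRST(S) using the standard algorithm.
FIRST(S) = {b}
FIRST(X) = {b}
Therefore, FIRST(S) = {b}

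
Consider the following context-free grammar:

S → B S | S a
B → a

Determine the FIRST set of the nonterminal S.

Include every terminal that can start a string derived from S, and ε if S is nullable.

We compute FIRST(S) using the standard algorithm.
FIRST(B) = {a}
FIRST(S) = {a}
Therefore, FIRST(S) = {a}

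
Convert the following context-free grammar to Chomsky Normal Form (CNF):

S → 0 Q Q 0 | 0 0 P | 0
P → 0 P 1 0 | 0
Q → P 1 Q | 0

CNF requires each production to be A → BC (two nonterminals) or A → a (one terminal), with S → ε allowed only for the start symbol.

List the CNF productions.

T0 → 0; S → 0; T1 → 1; P → 0; Q → 0; S → T0 X0; X0 → Q X1; X1 → Q T0; S → T0 X2; X2 → T0 P; P → T0 X3; X3 → P X4; X4 → T1 T0; Q → P X5; X5 → T1 Q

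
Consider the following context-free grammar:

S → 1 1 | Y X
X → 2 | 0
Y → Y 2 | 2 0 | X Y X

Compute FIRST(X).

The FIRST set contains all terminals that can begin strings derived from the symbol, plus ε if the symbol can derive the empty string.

We compute FIRST(X) using the standard algorithm.
FIRST(S) = {0, 1, 2}
FIRST(X) = {0, 2}
FIRST(Y) = {0, 2}
Therefore, FIRST(X) = {0, 2}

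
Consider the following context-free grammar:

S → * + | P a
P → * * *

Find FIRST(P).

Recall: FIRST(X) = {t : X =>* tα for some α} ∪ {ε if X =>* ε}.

We compute FIRST(P) using the standard algorithm.
FIRST(P) = {*}
FIRST(S) = {*}
Therefore, FIRST(P) = {*}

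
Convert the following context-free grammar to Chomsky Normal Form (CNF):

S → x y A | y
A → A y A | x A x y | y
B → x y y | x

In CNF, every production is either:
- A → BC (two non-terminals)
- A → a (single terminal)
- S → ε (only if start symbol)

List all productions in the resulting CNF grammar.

TX → x; TY → y; S → y; A → y; B → x; S → TX X0; X0 → TY A; A → A X1; X1 → TY A; A → TX X2; X2 → A X3; X3 → TX TY; B → TX X4; X4 → TY TY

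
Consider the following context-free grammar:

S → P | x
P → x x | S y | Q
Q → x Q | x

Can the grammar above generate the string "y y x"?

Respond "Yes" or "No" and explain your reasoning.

No - no valid derivation exists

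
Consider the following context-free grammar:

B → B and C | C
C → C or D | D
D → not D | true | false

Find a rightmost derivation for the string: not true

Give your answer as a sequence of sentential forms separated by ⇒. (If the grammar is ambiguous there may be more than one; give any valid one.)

B ⇒ C ⇒ D ⇒ not D ⇒ not true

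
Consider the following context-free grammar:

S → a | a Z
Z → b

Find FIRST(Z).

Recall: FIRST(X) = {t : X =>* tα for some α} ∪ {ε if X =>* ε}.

We compute FIRST(Z) using the standard algorithm.
FIRST(S) = {a}
FIRST(Z) = {b}
Therefore, FIRST(Z) = {b}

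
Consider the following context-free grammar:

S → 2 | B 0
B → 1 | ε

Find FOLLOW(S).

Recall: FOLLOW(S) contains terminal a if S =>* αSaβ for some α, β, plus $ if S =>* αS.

We compute FOLLOW(S) using the standard algorithm.
FOLLOW(S) starts with {$}.
FIRST(B) = {1, ε}
FIRST(S) = {0, 1, 2}
FOLLOW(B) = {0}
FOLLOW(S) = {$}
Therefore, FOLLOW(S) = {$}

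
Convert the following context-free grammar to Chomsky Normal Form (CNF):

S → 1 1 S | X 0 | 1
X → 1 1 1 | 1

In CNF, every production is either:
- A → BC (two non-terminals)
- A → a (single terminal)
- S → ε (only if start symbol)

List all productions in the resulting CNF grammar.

T1 → 1; T0 → 0; S → 1; X → 1; S → T1 X0; X0 → T1 S; S → X T0; X → T1 X1; X1 → T1 T1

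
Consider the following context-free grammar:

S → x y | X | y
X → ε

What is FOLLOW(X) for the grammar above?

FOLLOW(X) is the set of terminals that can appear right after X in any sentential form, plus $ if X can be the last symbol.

We compute FOLLOW(X) using the standard algorithm.
FOLLOW(S) starts with {$}.
FIRST(S) = {x, y, ε}
FIRST(X) = {ε}
FOLLOW(S) = {$}
FOLLOW(X) = {$}
Therefore, FOLLOW(X) = {$}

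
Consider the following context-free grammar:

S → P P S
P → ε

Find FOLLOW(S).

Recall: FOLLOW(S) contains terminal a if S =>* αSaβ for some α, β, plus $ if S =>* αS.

We compute FOLLOW(S) using the standard algorithm.
FOLLOW(S) starts with {$}.
FIRST(P) = {ε}
FIRST(S) = {}
FOLLOW(P) = {}
FOLLOW(S) = {$}
Therefore, FOLLOW(S) = {$}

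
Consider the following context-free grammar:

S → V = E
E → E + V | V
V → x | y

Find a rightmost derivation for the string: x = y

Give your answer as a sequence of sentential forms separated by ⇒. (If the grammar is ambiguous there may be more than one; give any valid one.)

S ⇒ V = E ⇒ V = V ⇒ V = y ⇒ x = y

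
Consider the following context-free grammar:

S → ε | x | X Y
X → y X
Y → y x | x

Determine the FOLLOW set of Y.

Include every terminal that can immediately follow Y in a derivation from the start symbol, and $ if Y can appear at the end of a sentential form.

We compute FOLLOW(Y) using the standard algorithm.
FOLLOW(S) starts with {$}.
FIRST(S) = {x, y, ε}
FIRST(X) = {y}
FIRST(Y) = {x, y}
FOLLOW(S) = {$}
FOLLOW(X) = {x, y}
FOLLOW(Y) = {$}
Therefore, FOLLOW(Y) = {$}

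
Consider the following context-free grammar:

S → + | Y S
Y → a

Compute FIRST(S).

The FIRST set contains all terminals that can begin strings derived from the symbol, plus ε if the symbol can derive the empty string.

We compute FIRST(S) using the standard algorithm.
FIRST(S) = {+, a}
FIRST(Y) = {a}
Therefore, FIRST(S) = {+, a}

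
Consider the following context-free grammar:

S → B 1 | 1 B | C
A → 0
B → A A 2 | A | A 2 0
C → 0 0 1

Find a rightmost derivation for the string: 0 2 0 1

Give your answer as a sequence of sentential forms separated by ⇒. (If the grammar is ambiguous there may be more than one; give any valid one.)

S ⇒ B 1 ⇒ A 2 0 1 ⇒ 0 2 0 1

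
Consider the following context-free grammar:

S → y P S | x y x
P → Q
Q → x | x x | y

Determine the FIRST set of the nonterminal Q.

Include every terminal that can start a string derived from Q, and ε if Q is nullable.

We compute FIRST(Q) using the standard algorithm.
FIRST(P) = {x, y}
FIRST(Q) = {x, y}
FIRST(S) = {x, y}
Therefore, FIRST(Q) = {x, y}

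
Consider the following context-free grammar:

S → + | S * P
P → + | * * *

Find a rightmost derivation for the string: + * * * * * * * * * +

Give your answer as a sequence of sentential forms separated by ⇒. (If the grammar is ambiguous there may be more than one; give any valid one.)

S ⇒ S * P ⇒ S * + ⇒ S * P * + ⇒ S * * * * * + ⇒ S * P * * * * * + ⇒ S * * * * * * * * * + ⇒ + * * * * * * * * * +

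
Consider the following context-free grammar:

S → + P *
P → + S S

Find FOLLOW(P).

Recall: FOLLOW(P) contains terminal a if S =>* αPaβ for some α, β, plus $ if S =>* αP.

We compute FOLLOW(P) using the standard algorithm.
FOLLOW(S) starts with {$}.
FIRST(P) = {+}
FIRST(S) = {+}
FOLLOW(P) = {*}
FOLLOW(S) = {$, *, +}
Therefore, FOLLOW(P) = {*}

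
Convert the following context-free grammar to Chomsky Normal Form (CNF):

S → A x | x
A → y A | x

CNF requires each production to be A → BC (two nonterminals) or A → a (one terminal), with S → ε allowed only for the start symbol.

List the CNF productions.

TX → x; S → x; TY → y; A → x; S → A TX; A → TY A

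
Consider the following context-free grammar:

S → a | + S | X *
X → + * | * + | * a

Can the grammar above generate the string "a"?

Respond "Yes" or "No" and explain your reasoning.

Yes - a valid derivation exists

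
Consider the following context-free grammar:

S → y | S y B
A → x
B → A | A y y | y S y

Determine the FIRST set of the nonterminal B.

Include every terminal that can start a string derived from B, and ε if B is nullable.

We compute FIRST(B) using the standard algorithm.
FIRST(A) = {x}
FIRST(B) = {x, y}
FIRST(S) = {y}
Therefore, FIRST(B) = {x, y}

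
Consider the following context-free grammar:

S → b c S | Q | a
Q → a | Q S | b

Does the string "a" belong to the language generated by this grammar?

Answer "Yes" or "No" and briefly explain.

Yes - a valid derivation exists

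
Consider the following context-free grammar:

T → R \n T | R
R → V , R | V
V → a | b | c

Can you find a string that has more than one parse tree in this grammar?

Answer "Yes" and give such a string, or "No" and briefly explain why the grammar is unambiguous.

No - the grammar is unambiguous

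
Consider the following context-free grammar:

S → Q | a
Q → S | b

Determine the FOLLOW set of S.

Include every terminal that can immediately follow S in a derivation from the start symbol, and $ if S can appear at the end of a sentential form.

We compute FOLLOW(S) using the standard algorithm.
FOLLOW(S) starts with {$}.
FIRST(Q) = {a, b}
FIRST(S) = {a, b}
FOLLOW(Q) = {$}
FOLLOW(S) = {$}
Therefore, FOLLOW(S) = {$}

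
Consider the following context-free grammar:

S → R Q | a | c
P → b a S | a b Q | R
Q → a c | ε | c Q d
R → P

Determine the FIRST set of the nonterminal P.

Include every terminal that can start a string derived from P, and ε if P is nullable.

We compute FIRST(P) using the standard algorithm.
FIRST(P) = {a, b}
FIRST(Q) = {a, c, ε}
FIRST(R) = {a, b}
FIRST(S) = {a, b, c}
Therefore, FIRST(P) = {a, b}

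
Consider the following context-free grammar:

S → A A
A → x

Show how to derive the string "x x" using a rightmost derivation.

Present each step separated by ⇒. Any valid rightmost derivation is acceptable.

S ⇒ A A ⇒ A x ⇒ x x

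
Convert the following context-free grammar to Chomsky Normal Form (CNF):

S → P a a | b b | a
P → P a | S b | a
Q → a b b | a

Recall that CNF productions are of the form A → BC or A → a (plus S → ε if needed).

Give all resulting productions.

TA → a; TB → b; S → a; P → a; Q → a; S → P X0; X0 → TA TA; S → TB TB; P → P TA; P → S TB; Q → TA X1; X1 → TB TB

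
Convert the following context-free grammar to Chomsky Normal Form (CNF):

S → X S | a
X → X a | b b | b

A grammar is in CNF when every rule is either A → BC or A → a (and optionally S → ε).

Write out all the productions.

S → a; TA → a; TB → b; X → b; S → X S; X → X TA; X → TB TB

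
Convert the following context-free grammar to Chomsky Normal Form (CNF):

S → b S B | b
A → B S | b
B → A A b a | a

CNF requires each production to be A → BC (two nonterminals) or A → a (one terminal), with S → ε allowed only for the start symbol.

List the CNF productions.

TB → b; S → b; A → b; TA → a; B → a; S → TB X0; X0 → S B; A → B S; B → A X1; X1 → A X2; X2 → TB TA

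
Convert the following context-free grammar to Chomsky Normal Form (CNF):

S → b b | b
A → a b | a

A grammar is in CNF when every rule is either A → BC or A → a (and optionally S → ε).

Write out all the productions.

TB → b; S → b; TA → a; A → a; S → TB TB; A → TA TB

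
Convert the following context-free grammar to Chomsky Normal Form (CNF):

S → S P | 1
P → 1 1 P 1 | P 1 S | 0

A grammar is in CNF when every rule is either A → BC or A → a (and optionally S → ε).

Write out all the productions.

S → 1; T1 → 1; P → 0; S → S P; P → T1 X0; X0 → T1 X1; X1 → P T1; P → P X2; X2 → T1 S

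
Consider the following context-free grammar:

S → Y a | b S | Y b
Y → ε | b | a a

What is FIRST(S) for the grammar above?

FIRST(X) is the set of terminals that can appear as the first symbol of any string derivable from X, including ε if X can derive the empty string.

We compute FIRST(S) using the standard algorithm.
FIRST(S) = {a, b}
FIRST(Y) = {a, b, ε}
Therefore, FIRST(S) = {a, b}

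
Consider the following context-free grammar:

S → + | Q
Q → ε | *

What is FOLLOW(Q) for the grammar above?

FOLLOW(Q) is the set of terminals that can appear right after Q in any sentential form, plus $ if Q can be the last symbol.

We compute FOLLOW(Q) using the standard algorithm.
FOLLOW(S) starts with {$}.
FIRST(Q) = {*, ε}
FIRST(S) = {*, +, ε}
FOLLOW(Q) = {$}
FOLLOW(S) = {$}
Therefore, FOLLOW(Q) = {$}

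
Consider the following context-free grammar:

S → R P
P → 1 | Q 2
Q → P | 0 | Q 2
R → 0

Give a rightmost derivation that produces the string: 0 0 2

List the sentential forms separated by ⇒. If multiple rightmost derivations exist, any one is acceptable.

S ⇒ R P ⇒ R Q 2 ⇒ R 0 2 ⇒ 0 0 2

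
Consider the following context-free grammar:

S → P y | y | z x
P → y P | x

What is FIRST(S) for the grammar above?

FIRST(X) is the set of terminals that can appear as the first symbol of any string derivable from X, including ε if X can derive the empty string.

We compute FIRST(S) using the standard algorithm.
FIRST(P) = {x, y}
FIRST(S) = {x, y, z}
Therefore, FIRST(S) = {x, y, z}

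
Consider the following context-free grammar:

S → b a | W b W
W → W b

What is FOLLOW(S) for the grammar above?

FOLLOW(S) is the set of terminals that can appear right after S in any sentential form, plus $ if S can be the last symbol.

We compute FOLLOW(S) using the standard algorithm.
FOLLOW(S) starts with {$}.
FIRST(S) = {b}
FIRST(W) = {}
FOLLOW(S) = {$}
FOLLOW(W) = {$, b}
Therefore, FOLLOW(S) = {$}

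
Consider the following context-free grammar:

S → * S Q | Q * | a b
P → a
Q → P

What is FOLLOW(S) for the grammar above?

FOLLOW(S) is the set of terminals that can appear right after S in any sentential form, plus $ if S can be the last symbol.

We compute FOLLOW(S) using the standard algorithm.
FOLLOW(S) starts with {$}.
FIRST(P) = {a}
FIRST(Q) = {a}
FIRST(S) = {*, a}
FOLLOW(P) = {$, *, a}
FOLLOW(Q) = {$, *, a}
FOLLOW(S) = {$, a}
Therefore, FOLLOW(S) = {$, a}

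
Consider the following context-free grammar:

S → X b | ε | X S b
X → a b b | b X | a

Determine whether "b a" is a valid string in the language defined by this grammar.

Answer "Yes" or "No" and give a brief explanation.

No - no valid derivation exists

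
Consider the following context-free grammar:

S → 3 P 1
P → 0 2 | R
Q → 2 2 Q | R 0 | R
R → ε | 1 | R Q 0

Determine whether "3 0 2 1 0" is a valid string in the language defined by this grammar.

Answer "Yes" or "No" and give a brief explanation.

No - no valid derivation exists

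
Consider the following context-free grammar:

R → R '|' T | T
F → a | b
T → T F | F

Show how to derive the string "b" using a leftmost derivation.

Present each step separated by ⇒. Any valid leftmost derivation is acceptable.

R ⇒ T ⇒ F ⇒ b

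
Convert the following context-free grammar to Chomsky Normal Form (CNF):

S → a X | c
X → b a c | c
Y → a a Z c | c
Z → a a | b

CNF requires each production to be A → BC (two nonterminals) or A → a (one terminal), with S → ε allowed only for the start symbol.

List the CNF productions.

TA → a; S → c; TB → b; TC → c; X → c; Y → c; Z → b; S → TA X; X → TB X0; X0 → TA TC; Y → TA X1; X1 → TA X2; X2 → Z TC; Z → TA TA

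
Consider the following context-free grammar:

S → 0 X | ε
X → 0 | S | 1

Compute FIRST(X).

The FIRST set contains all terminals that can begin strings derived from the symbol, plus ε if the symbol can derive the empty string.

We compute FIRST(X) using the standard algorithm.
FIRST(S) = {0, ε}
FIRST(X) = {0, 1, ε}
Therefore, FIRST(X) = {0, 1, ε}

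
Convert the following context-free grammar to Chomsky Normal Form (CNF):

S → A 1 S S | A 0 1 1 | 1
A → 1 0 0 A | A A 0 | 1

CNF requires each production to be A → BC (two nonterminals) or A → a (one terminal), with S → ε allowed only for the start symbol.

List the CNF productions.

T1 → 1; T0 → 0; S → 1; A → 1; S → A X0; X0 → T1 X1; X1 → S S; S → A X2; X2 → T0 X3; X3 → T1 T1; A → T1 X4; X4 → T0 X5; X5 → T0 A; A → A X6; X6 → A T0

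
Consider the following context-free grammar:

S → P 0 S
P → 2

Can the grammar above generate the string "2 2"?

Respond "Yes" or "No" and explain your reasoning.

No - no valid derivation exists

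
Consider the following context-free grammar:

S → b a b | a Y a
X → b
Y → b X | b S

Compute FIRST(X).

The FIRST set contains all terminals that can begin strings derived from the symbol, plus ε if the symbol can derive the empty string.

We compute FIRST(X) using the standard algorithm.
FIRST(S) = {a, b}
FIRST(X) = {b}
FIRST(Y) = {b}
Therefore, FIRST(X) = {b}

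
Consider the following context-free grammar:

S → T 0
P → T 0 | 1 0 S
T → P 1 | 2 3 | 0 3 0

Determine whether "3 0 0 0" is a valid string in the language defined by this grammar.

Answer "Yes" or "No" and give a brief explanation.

No - no valid derivation exists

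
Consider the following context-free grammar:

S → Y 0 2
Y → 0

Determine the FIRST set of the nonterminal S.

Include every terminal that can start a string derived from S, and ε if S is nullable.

We compute FIRST(S) using the standard algorithm.
FIRST(S) = {0}
FIRST(Y) = {0}
Therefore, FIRST(S) = {0}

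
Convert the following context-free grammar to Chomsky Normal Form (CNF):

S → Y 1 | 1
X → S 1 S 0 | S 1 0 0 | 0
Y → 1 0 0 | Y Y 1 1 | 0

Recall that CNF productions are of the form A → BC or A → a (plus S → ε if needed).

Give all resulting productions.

T1 → 1; S → 1; T0 → 0; X → 0; Y → 0; S → Y T1; X → S X0; X0 → T1 X1; X1 → S T0; X → S X2; X2 → T1 X3; X3 → T0 T0; Y → T1 X4; X4 → T0 T0; Y → Y X5; X5 → Y X6; X6 → T1 T1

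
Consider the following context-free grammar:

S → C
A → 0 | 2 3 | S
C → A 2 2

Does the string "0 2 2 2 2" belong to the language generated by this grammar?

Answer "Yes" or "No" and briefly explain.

Yes - a valid derivation exists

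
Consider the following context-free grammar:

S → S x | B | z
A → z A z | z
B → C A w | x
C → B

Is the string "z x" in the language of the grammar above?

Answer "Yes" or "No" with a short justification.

Yes - a valid derivation exists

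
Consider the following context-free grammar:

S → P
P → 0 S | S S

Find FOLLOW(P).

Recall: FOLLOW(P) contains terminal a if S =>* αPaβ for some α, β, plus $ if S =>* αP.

We compute FOLLOW(P) using the standard algorithm.
FOLLOW(S) starts with {$}.
FIRST(P) = {0}
FIRST(S) = {0}
FOLLOW(P) = {$, 0}
FOLLOW(S) = {$, 0}
Therefore, FOLLOW(P) = {$, 0}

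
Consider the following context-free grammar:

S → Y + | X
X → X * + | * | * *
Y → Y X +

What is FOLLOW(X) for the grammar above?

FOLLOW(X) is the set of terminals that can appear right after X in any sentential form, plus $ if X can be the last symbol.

We compute FOLLOW(X) using the standard algorithm.
FOLLOW(S) starts with {$}.
FIRST(S) = {*}
FIRST(X) = {*}
FIRST(Y) = {}
FOLLOW(S) = {$}
FOLLOW(X) = {$, *, +}
FOLLOW(Y) = {*, +}
Therefore, FOLLOW(X) = {$, *, +}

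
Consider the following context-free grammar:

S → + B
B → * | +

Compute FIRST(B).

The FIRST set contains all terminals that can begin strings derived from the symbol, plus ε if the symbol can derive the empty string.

We compute FIRST(B) using the standard algorithm.
FIRST(B) = {*, +}
FIRST(S) = {+}
Therefore, FIRST(B) = {*, +}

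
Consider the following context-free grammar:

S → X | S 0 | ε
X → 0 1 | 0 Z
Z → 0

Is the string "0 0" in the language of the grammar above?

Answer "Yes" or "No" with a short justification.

Yes - a valid derivation exists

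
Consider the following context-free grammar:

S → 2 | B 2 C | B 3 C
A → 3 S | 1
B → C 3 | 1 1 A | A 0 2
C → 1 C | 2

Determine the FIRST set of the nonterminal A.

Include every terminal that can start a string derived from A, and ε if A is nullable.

We compute FIRST(A) using the standard algorithm.
FIRST(A) = {1, 3}
FIRST(B) = {1, 2, 3}
FIRST(C) = {1, 2}
FIRST(S) = {1, 2, 3}
Therefore, FIRST(A) = {1, 3}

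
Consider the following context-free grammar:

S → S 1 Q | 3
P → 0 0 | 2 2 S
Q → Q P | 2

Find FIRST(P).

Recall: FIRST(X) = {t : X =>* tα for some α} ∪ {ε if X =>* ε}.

We compute FIRST(P) using the standard algorithm.
FIRST(P) = {0, 2}
FIRST(Q) = {2}
FIRST(S) = {3}
Therefore, FIRST(P) = {0, 2}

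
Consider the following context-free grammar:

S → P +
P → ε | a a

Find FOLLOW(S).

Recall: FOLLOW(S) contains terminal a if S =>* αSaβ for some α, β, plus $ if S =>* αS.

We compute FOLLOW(S) using the standard algorithm.
FOLLOW(S) starts with {$}.
FIRST(P) = {a, ε}
FIRST(S) = {+, a}
FOLLOW(P) = {+}
FOLLOW(S) = {$}
Therefore, FOLLOW(S) = {$}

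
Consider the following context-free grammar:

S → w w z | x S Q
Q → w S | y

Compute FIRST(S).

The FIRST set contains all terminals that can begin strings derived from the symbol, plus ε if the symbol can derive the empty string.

We compute FIRST(S) using the standard algorithm.
FIRST(Q) = {w, y}
FIRST(S) = {w, x}
Therefore, FIRST(S) = {w, x}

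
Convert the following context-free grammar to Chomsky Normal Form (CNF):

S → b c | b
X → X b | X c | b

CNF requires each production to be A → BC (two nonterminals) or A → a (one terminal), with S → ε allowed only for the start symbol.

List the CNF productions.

TB → b; TC → c; S → b; X → b; S → TB TC; X → X TB; X → X TC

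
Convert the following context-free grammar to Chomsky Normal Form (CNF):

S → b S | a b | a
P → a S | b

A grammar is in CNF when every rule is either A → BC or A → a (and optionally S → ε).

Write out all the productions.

TB → b; TA → a; S → a; P → b; S → TB S; S → TA TB; P → TA S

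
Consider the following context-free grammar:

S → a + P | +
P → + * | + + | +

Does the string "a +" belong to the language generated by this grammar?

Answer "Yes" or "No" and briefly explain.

No - no valid derivation exists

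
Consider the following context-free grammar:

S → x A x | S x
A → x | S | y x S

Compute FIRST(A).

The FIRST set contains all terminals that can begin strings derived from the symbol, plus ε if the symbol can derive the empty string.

We compute FIRST(A) using the standard algorithm.
FIRST(A) = {x, y}
FIRST(S) = {x}
Therefore, FIRST(A) = {x, y}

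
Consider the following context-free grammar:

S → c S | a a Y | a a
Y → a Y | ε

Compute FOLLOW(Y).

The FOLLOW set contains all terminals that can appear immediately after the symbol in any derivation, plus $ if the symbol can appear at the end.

We compute FOLLOW(Y) using the standard algorithm.
FOLLOW(S) starts with {$}.
FIRST(S) = {a, c}
FIRST(Y) = {a, ε}
FOLLOW(S) = {$}
FOLLOW(Y) = {$}
Therefore, FOLLOW(Y) = {$}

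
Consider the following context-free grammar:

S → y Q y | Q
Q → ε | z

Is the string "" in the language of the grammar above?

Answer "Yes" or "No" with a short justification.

Yes - a valid derivation exists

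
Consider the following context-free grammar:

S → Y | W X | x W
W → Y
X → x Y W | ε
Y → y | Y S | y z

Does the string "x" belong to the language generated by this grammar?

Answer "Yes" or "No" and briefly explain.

No - no valid derivation exists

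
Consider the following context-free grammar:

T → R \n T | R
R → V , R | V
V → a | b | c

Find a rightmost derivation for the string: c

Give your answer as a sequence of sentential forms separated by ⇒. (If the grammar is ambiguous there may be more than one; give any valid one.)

T ⇒ R ⇒ V ⇒ c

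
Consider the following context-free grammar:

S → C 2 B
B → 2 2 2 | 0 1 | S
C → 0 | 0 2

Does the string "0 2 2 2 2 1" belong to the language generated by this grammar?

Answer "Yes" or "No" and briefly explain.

No - no valid derivation exists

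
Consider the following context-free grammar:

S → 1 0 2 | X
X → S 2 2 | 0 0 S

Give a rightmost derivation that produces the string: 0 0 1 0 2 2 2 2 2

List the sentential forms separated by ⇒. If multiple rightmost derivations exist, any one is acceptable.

S ⇒ X ⇒ S 2 2 ⇒ X 2 2 ⇒ S 2 2 2 2 ⇒ X 2 2 2 2 ⇒ 0 0 S 2 2 2 2 ⇒ 0 0 1 0 2 2 2 2 2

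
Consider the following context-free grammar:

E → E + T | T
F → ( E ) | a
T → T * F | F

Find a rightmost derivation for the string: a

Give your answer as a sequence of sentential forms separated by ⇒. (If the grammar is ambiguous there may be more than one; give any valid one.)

E ⇒ T ⇒ F ⇒ a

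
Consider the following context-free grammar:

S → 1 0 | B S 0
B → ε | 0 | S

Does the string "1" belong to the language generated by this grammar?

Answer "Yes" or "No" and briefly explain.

No - no valid derivation exists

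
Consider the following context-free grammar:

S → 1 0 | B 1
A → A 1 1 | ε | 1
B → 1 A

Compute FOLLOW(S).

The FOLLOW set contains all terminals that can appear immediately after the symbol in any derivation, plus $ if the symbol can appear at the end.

We compute FOLLOW(S) using the standard algorithm.
FOLLOW(S) starts with {$}.
FIRST(A) = {1, ε}
FIRST(B) = {1}
FIRST(S) = {1}
FOLLOW(A) = {1}
FOLLOW(B) = {1}
FOLLOW(S) = {$}
Therefore, FOLLOW(S) = {$}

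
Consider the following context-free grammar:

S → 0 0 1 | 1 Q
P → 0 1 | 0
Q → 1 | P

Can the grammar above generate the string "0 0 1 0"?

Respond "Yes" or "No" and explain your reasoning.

No - no valid derivation exists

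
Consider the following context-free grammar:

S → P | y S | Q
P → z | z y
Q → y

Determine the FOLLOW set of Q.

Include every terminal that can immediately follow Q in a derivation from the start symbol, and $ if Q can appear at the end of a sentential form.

We compute FOLLOW(Q) using the standard algorithm.
FOLLOW(S) starts with {$}.
FIRST(P) = {z}
FIRST(Q) = {y}
FIRST(S) = {y, z}
FOLLOW(P) = {$}
FOLLOW(Q) = {$}
FOLLOW(S) = {$}
Therefore, FOLLOW(Q) = {$}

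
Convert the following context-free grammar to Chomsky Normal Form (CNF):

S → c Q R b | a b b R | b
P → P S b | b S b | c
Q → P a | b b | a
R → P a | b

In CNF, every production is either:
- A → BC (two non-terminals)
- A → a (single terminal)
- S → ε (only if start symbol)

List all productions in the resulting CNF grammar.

TC → c; TB → b; TA → a; S → b; P → c; Q → a; R → b; S → TC X0; X0 → Q X1; X1 → R TB; S → TA X2; X2 → TB X3; X3 → TB R; P → P X4; X4 → S TB; P → TB X5; X5 → S TB; Q → P TA; Q → TB TB; R → P TA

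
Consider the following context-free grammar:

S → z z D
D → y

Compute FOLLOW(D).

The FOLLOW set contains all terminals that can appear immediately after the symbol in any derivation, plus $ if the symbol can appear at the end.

We compute FOLLOW(D) using the standard algorithm.
FOLLOW(S) starts with {$}.
FIRST(D) = {y}
FIRST(S) = {z}
FOLLOW(D) = {$}
FOLLOW(S) = {$}
Therefore, FOLLOW(D) = {$}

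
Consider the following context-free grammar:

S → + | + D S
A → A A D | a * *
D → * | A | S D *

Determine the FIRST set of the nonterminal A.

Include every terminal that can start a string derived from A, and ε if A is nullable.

We compute FIRST(A) using the standard algorithm.
FIRST(A) = {a}
FIRST(D) = {*, +, a}
FIRST(S) = {+}
Therefore, FIRST(A) = {a}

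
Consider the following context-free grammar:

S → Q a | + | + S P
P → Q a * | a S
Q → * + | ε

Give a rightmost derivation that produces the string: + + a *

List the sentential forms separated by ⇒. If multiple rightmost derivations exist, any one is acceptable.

S ⇒ + S P ⇒ + S Q a * ⇒ + S a * ⇒ + + a *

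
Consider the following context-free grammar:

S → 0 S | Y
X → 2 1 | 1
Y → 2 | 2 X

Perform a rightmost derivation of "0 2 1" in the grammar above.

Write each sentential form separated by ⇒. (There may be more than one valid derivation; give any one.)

S ⇒ 0 S ⇒ 0 Y ⇒ 0 2 X ⇒ 0 2 1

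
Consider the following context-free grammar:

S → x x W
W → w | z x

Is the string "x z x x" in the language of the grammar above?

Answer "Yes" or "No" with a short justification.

No - no valid derivation exists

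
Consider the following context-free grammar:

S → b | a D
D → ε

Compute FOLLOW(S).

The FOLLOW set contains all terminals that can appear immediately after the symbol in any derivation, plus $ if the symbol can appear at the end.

We compute FOLLOW(S) using the standard algorithm.
FOLLOW(S) starts with {$}.
FIRST(D) = {ε}
FIRST(S) = {a, b}
FOLLOW(D) = {$}
FOLLOW(S) = {$}
Therefore, FOLLOW(S) = {$}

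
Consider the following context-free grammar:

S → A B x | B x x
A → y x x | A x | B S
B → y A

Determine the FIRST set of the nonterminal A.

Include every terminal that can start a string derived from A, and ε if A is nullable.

We compute FIRST(A) using the standard algorithm.
FIRST(A) = {y}
FIRST(B) = {y}
FIRST(S) = {y}
Therefore, FIRST(A) = {y}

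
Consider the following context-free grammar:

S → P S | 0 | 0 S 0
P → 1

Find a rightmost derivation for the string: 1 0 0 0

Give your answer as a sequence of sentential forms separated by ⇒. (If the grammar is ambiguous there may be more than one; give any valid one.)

S ⇒ P S ⇒ P 0 S 0 ⇒ P 0 0 0 ⇒ 1 0 0 0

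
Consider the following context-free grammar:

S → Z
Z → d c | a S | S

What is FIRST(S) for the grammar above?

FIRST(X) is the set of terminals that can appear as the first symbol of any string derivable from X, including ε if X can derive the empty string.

We compute FIRST(S) using the standard algorithm.
FIRST(S) = {a, d}
FIRST(Z) = {a, d}
Therefore, FIRST(S) = {a, d}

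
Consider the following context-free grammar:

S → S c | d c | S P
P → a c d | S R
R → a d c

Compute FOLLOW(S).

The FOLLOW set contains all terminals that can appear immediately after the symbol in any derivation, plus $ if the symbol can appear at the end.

We compute FOLLOW(S) using the standard algorithm.
FOLLOW(S) starts with {$}.
FIRST(P) = {a, d}
FIRST(R) = {a}
FIRST(S) = {d}
FOLLOW(P) = {$, a, c, d}
FOLLOW(R) = {$, a, c, d}
FOLLOW(S) = {$, a, c, d}
Therefore, FOLLOW(S) = {$, a, c, d}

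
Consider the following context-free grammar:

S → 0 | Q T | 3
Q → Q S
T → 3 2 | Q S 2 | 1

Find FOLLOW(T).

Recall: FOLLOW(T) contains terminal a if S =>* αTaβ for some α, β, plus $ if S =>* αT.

We compute FOLLOW(T) using the standard algorithm.
FOLLOW(S) starts with {$}.
FIRST(Q) = {}
FIRST(S) = {0, 3}
FIRST(T) = {1, 3}
FOLLOW(Q) = {0, 1, 3}
FOLLOW(S) = {$, 0, 1, 2, 3}
FOLLOW(T) = {$, 0, 1, 2, 3}
Therefore, FOLLOW(T) = {$, 0, 1, 2, 3}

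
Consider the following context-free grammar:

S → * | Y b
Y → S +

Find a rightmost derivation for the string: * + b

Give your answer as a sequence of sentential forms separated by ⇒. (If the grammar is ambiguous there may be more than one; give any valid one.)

S ⇒ Y b ⇒ S + b ⇒ * + b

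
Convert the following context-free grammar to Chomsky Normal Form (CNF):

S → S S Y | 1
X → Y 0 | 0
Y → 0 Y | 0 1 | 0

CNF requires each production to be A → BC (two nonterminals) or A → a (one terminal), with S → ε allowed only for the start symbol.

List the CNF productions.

S → 1; T0 → 0; X → 0; T1 → 1; Y → 0; S → S X0; X0 → S Y; X → Y T0; Y → T0 Y; Y → T0 T1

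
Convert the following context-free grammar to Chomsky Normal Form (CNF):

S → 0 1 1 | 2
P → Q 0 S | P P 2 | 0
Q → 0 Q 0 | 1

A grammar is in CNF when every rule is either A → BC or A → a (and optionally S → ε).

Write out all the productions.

T0 → 0; T1 → 1; S → 2; T2 → 2; P → 0; Q → 1; S → T0 X0; X0 → T1 T1; P → Q X1; X1 → T0 S; P → P X2; X2 → P T2; Q → T0 X3; X3 → Q T0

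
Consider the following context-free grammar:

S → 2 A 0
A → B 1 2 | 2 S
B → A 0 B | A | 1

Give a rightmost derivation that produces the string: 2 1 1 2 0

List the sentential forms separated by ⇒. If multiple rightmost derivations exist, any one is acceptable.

S ⇒ 2 A 0 ⇒ 2 B 1 2 0 ⇒ 2 1 1 2 0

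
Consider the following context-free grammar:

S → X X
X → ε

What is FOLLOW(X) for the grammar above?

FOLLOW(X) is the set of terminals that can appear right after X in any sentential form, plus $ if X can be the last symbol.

We compute FOLLOW(X) using the standard algorithm.
FOLLOW(S) starts with {$}.
FIRST(S) = {ε}
FIRST(X) = {ε}
FOLLOW(S) = {$}
FOLLOW(X) = {$}
Therefore, FOLLOW(X) = {$}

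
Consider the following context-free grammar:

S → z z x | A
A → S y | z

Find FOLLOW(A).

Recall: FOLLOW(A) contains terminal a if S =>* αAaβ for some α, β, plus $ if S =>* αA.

We compute FOLLOW(A) using the standard algorithm.
FOLLOW(S) starts with {$}.
FIRST(A) = {z}
FIRST(S) = {z}
FOLLOW(A) = {$, y}
FOLLOW(S) = {$, y}
Therefore, FOLLOW(A) = {$, y}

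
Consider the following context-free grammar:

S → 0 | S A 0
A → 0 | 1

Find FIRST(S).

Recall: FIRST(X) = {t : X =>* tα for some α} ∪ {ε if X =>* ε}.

We compute FIRST(S) using the standard algorithm.
FIRST(A) = {0, 1}
FIRST(S) = {0}
Therefore, FIRST(S) = {0}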